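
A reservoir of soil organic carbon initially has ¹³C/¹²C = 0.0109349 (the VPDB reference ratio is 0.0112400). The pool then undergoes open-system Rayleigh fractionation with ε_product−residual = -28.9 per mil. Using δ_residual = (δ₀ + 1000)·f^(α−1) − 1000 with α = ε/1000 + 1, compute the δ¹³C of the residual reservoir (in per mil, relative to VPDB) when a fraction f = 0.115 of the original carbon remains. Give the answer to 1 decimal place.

35.6 per mil

δ₀ = (0.0109349/0.0112400 − 1)×1000 = (0.972856 − 1)×1000 = -27.144 per mil
α − 1 = ε/1000 = -0.0289
f^(α−1) = 0.115^(-0.0289) = 1.064500
δ_res = (-27.144 + 1000) × 1.064500 − 1000 = 1035.605 − 1000 = 35.61 per mil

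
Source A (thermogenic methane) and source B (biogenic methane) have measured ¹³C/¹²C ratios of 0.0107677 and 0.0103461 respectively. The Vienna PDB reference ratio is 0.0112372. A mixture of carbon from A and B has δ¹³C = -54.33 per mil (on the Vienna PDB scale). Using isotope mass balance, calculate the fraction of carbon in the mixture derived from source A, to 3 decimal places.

δ_A = (0.0107677/0.0112372 − 1)×1000 = (0.958219 − 1)×1000 = -41.781 per mil
δ_B = (0.0103461/0.0112372 − 1)×1000 = (0.920701 − 1)×1000 = -79.299 per mil
f_A = (δ_mix − δ_B)/(δ_A − δ_B) = (-54.33 − (-79.299))/(-41.781 − (-79.299))
f_A = 24.969 / 37.518 = 0.6655

0.666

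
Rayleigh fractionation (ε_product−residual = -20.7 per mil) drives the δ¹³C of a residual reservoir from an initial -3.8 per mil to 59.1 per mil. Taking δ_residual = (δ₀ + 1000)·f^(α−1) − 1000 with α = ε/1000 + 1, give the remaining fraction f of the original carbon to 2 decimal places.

0.05

α − 1 = ε/1000 = -0.0207
(δ_res + 1000)/(δ₀ + 1000) = (59.1 + 1000)/(-3.8 + 1000) = 1059.1/996.2 = 1.063140
f = 1.063140^(1/-0.0207) = exp(ln(1.063140)/-0.0207) = exp(0.06123/-0.0207)
f = exp(-2.9578) = 0.0519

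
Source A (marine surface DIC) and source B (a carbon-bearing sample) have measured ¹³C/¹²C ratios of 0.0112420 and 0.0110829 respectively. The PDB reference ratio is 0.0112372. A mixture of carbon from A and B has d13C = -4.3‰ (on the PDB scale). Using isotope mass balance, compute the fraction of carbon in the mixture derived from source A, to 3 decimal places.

δ_A = (0.0112420/0.0112372 − 1)×1000 = (1.000427 − 1)×1000 = 0.427‰
δ_B = (0.0110829/0.0112372 − 1)×1000 = (0.986269 − 1)×1000 = -13.731‰
f_A = (δ_mix − δ_B)/(δ_A − δ_B) = (-4.3 − (-13.731))/(0.427 − (-13.731))
f_A = 9.431 / 14.158 = 0.6661

0.666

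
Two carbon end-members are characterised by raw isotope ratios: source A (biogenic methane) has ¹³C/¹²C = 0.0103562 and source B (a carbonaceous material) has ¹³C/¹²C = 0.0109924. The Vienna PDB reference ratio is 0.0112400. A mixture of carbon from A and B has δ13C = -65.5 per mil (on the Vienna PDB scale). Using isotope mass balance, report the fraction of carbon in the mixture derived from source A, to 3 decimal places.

0.768

δ_A = (0.0103562/0.0112400 − 1)×1000 = (0.921370 − 1)×1000 = -78.630 per mil
δ_B = (0.0109924/0.0112400 − 1)×1000 = (0.977972 − 1)×1000 = -22.028 per mil
f_A = (δ_mix − δ_B)/(δ_A − δ_B) = (-65.5 − (-22.028))/(-78.630 − (-22.028))
f_A = -43.472 / -56.601 = 0.7680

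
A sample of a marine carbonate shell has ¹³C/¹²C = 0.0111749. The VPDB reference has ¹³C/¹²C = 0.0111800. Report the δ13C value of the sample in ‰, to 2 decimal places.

-0.46‰

δ13C = (R_sample / R_standard − 1) × 1000
R_sample / R_standard = 0.0111749 / 0.0111800 = 0.999544
δ13C = (0.999544 − 1) × 1000 = -0.456‰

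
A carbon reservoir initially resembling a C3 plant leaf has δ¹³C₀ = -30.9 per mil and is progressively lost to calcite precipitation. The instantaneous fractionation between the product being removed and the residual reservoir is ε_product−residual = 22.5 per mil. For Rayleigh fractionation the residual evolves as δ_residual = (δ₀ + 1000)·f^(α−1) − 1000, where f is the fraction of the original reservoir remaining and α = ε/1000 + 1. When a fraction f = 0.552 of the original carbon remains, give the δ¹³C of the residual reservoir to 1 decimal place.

-43.8 per mil

Rayleigh residual: δ_res = (δ₀ + 1000)·f^(α−1) − 1000
α = ε/1000 + 1 = 1.02250, so α − 1 = 0.02250
f^(α−1) = 0.552^(0.02250) = 0.986719
δ_res = (-30.9 + 1000) × 0.986719 − 1000 = 956.230 − 1000 = -43.77 per mil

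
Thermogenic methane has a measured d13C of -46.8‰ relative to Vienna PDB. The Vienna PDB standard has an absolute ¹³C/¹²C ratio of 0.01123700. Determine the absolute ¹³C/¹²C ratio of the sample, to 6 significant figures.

0.0107111

R_sample = R_standard × (d13C/1000 + 1)
R_sample = 0.01123700 × (-46.8/1000 + 1) = 0.01123700 × 0.953200
R_sample = 0.0107111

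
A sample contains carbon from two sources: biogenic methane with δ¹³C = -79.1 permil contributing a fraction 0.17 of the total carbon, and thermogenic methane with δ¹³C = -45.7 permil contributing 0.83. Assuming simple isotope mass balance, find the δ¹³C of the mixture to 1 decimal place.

-51.4 permil

δ_mix = f_A·δ_A + f_B·δ_B
δ_mix = 0.17 × (-79.1) + 0.83 × (-45.7)
δ_mix = -13.45 + -37.93 = -51.38 permil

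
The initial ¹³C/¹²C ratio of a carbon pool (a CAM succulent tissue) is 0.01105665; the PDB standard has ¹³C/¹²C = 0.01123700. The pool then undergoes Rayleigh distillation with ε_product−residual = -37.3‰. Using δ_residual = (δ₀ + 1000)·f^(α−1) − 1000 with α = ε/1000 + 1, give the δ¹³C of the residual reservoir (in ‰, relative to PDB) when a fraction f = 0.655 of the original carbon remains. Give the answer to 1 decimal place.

-0.4‰

δ₀ = (0.01105665/0.01123700 − 1)×1000 = (0.983950 − 1)×1000 = -16.050‰
α − 1 = ε/1000 = -0.0373
f^(α−1) = 0.655^(-0.0373) = 1.015908
δ_res = (-16.050 + 1000) × 1.015908 − 1000 = 999.603 − 1000 = -0.40‰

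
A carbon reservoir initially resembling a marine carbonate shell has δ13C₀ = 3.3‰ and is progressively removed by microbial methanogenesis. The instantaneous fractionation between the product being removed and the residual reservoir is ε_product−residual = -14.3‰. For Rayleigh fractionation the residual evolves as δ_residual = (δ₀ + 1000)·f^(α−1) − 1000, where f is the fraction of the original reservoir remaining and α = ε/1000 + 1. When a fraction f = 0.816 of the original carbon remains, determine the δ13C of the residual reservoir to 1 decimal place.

6.2‰

Rayleigh residual: δ_res = (δ₀ + 1000)·f^(α−1) − 1000
α = ε/1000 + 1 = 0.98570, so α − 1 = -0.01430
f^(α−1) = 0.816^(-0.01430) = 1.002912
δ_res = (3.3 + 1000) × 1.002912 − 1000 = 1006.222 − 1000 = 6.22‰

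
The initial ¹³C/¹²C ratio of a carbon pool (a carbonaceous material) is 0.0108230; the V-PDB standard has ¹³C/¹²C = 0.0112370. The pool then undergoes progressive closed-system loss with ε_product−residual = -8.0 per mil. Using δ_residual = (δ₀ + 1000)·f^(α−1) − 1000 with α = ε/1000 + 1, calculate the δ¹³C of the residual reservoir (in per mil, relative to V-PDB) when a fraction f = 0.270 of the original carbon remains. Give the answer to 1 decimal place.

-26.7 per mil

δ₀ = (0.0108230/0.0112370 − 1)×1000 = (0.963157 − 1)×1000 = -36.843 per mil
α − 1 = ε/1000 = -0.0080
f^(α−1) = 0.270^(-0.0080) = 1.010530
δ_res = (-36.843 + 1000) × 1.010530 − 1000 = 973.299 − 1000 = -26.70 per mil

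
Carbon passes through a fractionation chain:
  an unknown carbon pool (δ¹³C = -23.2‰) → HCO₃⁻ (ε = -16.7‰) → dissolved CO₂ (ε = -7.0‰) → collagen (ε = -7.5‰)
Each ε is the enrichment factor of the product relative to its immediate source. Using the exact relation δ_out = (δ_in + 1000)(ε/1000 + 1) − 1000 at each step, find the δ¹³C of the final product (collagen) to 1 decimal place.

-53.4‰

step 1: δ = (-23.20 + 1000)·(-16.7/1000 + 1) − 1000 = -39.51‰
step 2: δ = (-39.51 + 1000)·(-7.0/1000 + 1) − 1000 = -46.24‰
step 3: δ = (-46.24 + 1000)·(-7.5/1000 + 1) − 1000 = -53.39‰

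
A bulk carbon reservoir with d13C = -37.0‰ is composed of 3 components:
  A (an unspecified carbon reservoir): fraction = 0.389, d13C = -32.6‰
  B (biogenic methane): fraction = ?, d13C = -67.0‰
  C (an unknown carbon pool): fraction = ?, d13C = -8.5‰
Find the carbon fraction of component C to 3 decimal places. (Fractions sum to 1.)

Let f_C and f_B be the unknown fractions; fractions sum to 1 so f_C + f_B = 0.611.
Mass balance: Σ fᵢ·δᵢ = δ_bulk ⇒ f_C·(-8.5) + f_B·(-67.0) = -37.0 − (-12.681) = -24.319
Substitute f_B = 0.611 − f_C:
f_C·(-8.5 − -67.0) = -24.319 − 0.611×(-67.0) = 16.618
f_C = 16.618 / 58.5 = 0.2841

0.284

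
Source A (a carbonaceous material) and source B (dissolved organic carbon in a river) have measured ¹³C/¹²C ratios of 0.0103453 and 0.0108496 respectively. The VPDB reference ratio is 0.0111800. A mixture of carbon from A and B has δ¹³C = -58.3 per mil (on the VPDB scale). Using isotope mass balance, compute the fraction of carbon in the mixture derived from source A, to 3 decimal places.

0.637

δ_A = (0.0103453/0.0111800 − 1)×1000 = (0.925340 − 1)×1000 = -74.660 per mil
δ_B = (0.0108496/0.0111800 − 1)×1000 = (0.970447 − 1)×1000 = -29.553 per mil
f_A = (δ_mix − δ_B)/(δ_A − δ_B) = (-58.3 − (-29.553))/(-74.660 − (-29.553))
f_A = -28.747 / -45.107 = 0.6373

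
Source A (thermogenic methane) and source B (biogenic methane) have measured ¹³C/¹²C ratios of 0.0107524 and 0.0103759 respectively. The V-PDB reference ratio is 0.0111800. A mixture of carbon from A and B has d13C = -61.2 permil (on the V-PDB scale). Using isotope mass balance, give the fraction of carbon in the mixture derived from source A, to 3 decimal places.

δ_A = (0.0107524/0.0111800 − 1)×1000 = (0.961753 − 1)×1000 = -38.247 permil
δ_B = (0.0103759/0.0111800 − 1)×1000 = (0.928077 − 1)×1000 = -71.923 permil
f_A = (δ_mix − δ_B)/(δ_A − δ_B) = (-61.2 − (-71.923))/(-38.247 − (-71.923))
f_A = 10.723 / 33.676 = 0.3184

0.318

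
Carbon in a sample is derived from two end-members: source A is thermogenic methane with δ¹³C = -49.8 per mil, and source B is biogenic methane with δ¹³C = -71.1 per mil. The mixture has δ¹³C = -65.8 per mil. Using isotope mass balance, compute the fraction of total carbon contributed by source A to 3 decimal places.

0.249

δ_mix = f_A·δ_A + (1 − f_A)·δ_B  ⇒  f_A = (δ_mix − δ_B)/(δ_A − δ_B)
f_A = (-65.8 − (-71.1)) / (-49.8 − (-71.1))
f_A = 5.3 / 21.3 = 0.2488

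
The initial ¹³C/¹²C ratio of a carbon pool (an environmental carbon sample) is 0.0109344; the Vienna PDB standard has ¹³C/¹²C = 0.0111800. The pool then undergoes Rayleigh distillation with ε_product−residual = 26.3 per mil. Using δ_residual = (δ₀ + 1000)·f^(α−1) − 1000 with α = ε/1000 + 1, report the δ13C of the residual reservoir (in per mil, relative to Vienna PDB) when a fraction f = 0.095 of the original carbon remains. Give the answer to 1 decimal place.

-80.7 per mil

δ₀ = (0.0109344/0.0111800 − 1)×1000 = (0.978032 − 1)×1000 = -21.968 per mil
α − 1 = ε/1000 = 0.0263
f^(α−1) = 0.095^(0.0263) = 0.939970
δ_res = (-21.968 + 1000) × 0.939970 − 1000 = 919.321 − 1000 = -80.68 per mil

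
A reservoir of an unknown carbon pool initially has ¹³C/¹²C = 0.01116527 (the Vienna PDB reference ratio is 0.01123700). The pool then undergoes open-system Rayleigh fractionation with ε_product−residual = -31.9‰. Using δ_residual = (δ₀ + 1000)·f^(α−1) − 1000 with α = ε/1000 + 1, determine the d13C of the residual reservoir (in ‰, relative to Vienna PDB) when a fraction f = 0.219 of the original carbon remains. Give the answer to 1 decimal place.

42.9‰

δ₀ = (0.01116527/0.01123700 − 1)×1000 = (0.993617 − 1)×1000 = -6.383‰
α − 1 = ε/1000 = -0.0319
f^(α−1) = 0.219^(-0.0319) = 1.049639
δ_res = (-6.383 + 1000) × 1.049639 − 1000 = 1042.938 − 1000 = 42.94‰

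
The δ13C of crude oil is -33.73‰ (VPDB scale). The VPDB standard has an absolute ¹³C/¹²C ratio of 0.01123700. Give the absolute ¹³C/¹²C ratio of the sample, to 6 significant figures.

0.0108580

R_sample = R_standard × (δ13C/1000 + 1)
R_sample = 0.01123700 × (-33.73/1000 + 1) = 0.01123700 × 0.966270
R_sample = 0.0108580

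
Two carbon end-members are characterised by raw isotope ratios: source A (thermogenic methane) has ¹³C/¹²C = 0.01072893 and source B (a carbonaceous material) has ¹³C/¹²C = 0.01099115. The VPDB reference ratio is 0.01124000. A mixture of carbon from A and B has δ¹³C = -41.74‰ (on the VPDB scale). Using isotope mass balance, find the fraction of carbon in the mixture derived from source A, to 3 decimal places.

δ_A = (0.01072893/0.01124000 − 1)×1000 = (0.954531 − 1)×1000 = -45.469‰
δ_B = (0.01099115/0.01124000 − 1)×1000 = (0.977860 − 1)×1000 = -22.140‰
f_A = (δ_mix − δ_B)/(δ_A − δ_B) = (-41.74 − (-22.140))/(-45.469 − (-22.140))
f_A = -19.600 / -23.329 = 0.8402

0.840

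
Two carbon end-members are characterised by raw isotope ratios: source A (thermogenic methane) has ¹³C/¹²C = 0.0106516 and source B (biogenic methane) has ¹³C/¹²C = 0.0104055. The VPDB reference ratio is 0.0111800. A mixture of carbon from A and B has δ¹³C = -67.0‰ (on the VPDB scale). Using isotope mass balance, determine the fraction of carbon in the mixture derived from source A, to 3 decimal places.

δ_A = (0.0106516/0.0111800 − 1)×1000 = (0.952737 − 1)×1000 = -47.263‰
δ_B = (0.0104055/0.0111800 − 1)×1000 = (0.930725 − 1)×1000 = -69.275‰
f_A = (δ_mix − δ_B)/(δ_A − δ_B) = (-67.0 − (-69.275))/(-47.263 − (-69.275))
f_A = 2.275 / 22.013 = 0.1034

0.103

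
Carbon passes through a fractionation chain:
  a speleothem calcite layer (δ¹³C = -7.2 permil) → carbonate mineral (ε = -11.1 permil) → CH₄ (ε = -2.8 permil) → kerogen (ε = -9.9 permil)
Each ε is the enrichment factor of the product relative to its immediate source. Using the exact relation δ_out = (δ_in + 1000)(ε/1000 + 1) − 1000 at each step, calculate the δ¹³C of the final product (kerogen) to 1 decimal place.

-30.7 permil

step 1: δ = (-7.20 + 1000)·(-11.1/1000 + 1) − 1000 = -18.22 permil
step 2: δ = (-18.22 + 1000)·(-2.8/1000 + 1) − 1000 = -20.97 permil
step 3: δ = (-20.97 + 1000)·(-9.9/1000 + 1) − 1000 = -30.66 permil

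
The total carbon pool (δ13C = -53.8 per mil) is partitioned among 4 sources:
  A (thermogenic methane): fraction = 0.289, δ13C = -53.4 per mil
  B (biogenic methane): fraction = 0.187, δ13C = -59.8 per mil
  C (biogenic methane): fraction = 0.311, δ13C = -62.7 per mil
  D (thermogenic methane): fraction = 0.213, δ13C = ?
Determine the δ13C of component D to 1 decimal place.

-36.1 per mil

Isotope mass balance: δ_bulk = Σ fᵢ·δᵢ.
-53.8 = 0.289×(-53.4) + 0.187×(-59.8) + 0.311×(-62.7) + 0.213×δ_D
0.213·δ_D = -53.8 − (-46.115) = -7.685
δ_D = -7.685 / 0.213 = -36.08 per mil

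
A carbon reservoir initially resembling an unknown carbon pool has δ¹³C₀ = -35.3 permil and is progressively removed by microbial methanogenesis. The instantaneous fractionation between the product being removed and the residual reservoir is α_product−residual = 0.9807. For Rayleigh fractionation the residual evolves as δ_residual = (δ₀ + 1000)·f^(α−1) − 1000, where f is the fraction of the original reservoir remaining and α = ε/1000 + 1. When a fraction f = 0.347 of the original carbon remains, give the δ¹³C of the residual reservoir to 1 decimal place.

-15.4 permil

Rayleigh residual: δ_res = (δ₀ + 1000)·f^(α−1) − 1000
α − 1 = -0.01930
f^(α−1) = 0.347^(-0.01930) = 1.020638
δ_res = (-35.3 + 1000) × 1.020638 − 1000 = 984.609 − 1000 = -15.39 permil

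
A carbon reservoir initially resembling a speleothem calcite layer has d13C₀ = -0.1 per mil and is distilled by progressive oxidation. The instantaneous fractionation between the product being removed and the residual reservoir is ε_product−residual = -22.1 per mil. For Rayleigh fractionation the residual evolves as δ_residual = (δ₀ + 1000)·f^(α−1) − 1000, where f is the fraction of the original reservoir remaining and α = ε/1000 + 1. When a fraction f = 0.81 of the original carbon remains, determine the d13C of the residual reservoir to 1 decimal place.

4.6 per mil

Rayleigh residual: δ_res = (δ₀ + 1000)·f^(α−1) − 1000
α = ε/1000 + 1 = 0.97790, so α − 1 = -0.02210
f^(α−1) = 0.81^(-0.02210) = 1.004668
δ_res = (-0.1 + 1000) × 1.004668 − 1000 = 1004.567 − 1000 = 4.57 per mil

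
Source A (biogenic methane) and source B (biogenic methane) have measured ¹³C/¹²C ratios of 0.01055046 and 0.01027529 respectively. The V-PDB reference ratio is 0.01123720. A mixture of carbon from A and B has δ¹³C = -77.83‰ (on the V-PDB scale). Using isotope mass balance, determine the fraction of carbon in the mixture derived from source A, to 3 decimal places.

0.317

δ_A = (0.01055046/0.01123720 − 1)×1000 = (0.938887 − 1)×1000 = -61.113‰
δ_B = (0.01027529/0.01123720 − 1)×1000 = (0.914399 − 1)×1000 = -85.601‰
f_A = (δ_mix − δ_B)/(δ_A − δ_B) = (-77.83 − (-85.601))/(-61.113 − (-85.601))
f_A = 7.771 / 24.487 = 0.3173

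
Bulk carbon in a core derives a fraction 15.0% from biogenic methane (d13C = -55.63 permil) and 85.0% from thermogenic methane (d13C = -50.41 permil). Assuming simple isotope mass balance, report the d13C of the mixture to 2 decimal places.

δ_mix = f_A·δ_A + f_B·δ_B
δ_mix = 0.150 × (-55.63) + 0.850 × (-50.41)
δ_mix = -8.345 + -42.848 = -51.193 permil

-51.19 permil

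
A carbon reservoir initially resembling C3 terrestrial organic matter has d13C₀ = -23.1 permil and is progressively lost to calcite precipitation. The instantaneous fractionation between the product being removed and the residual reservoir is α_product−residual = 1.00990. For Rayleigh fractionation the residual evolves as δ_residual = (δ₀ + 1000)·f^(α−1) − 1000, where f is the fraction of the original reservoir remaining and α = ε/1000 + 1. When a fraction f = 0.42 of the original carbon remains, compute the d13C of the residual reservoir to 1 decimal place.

-31.5 permil

Rayleigh residual: δ_res = (δ₀ + 1000)·f^(α−1) − 1000
α − 1 = 0.00990
f^(α−1) = 0.42^(0.00990) = 0.991449
δ_res = (-23.1 + 1000) × 0.991449 − 1000 = 968.546 − 1000 = -31.45 permil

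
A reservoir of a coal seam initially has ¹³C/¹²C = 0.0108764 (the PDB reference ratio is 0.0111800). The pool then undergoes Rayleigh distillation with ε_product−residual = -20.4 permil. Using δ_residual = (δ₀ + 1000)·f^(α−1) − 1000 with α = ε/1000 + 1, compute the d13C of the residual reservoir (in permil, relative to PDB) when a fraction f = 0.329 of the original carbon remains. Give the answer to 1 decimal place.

δ₀ = (0.0108764/0.0111800 − 1)×1000 = (0.972844 − 1)×1000 = -27.156 permil
α − 1 = ε/1000 = -0.0204
f^(α−1) = 0.329^(-0.0204) = 1.022938
δ_res = (-27.156 + 1000) × 1.022938 − 1000 = 995.159 − 1000 = -4.84 permil

-4.8 permil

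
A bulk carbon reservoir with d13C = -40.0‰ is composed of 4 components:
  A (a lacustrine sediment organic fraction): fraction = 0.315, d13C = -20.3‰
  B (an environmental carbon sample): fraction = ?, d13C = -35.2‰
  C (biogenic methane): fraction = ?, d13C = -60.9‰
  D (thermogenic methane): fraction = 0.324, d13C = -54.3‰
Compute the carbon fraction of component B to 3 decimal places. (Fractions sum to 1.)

Let f_B and f_C be the unknown fractions; fractions sum to 1 so f_B + f_C = 0.361.
Mass balance: Σ fᵢ·δᵢ = δ_bulk ⇒ f_B·(-35.2) + f_C·(-60.9) = -40.0 − (-23.988) = -16.012
Substitute f_C = 0.361 − f_B:
f_B·(-35.2 − -60.9) = -16.012 − 0.361×(-60.9) = 5.973
f_B = 5.973 / 25.7 = 0.2324

0.232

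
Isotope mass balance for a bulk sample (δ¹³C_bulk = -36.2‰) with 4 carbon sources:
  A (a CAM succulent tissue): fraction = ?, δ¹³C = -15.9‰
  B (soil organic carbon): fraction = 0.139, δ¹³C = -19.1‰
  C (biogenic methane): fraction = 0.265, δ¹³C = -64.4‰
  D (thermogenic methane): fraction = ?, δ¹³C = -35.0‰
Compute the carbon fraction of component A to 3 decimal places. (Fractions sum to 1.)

0.229

Let f_A and f_D be the unknown fractions; fractions sum to 1 so f_A + f_D = 0.596.
Mass balance: Σ fᵢ·δᵢ = δ_bulk ⇒ f_A·(-15.9) + f_D·(-35.0) = -36.2 − (-19.721) = -16.479
Substitute f_D = 0.596 − f_A:
f_A·(-15.9 − -35.0) = -16.479 − 0.596×(-35.0) = 4.381
f_A = 4.381 / 19.1 = 0.2294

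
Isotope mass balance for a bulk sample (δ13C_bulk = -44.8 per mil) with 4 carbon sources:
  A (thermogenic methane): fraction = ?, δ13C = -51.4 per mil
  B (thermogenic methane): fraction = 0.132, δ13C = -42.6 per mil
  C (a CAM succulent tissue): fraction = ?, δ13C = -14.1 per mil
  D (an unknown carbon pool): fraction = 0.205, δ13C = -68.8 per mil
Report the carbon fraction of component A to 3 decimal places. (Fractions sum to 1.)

0.422

Let f_A and f_C be the unknown fractions; fractions sum to 1 so f_A + f_C = 0.663.
Mass balance: Σ fᵢ·δᵢ = δ_bulk ⇒ f_A·(-51.4) + f_C·(-14.1) = -44.8 − (-19.727) = -25.073
Substitute f_C = 0.663 − f_A:
f_A·(-51.4 − -14.1) = -25.073 − 0.663×(-14.1) = -15.724
f_A = -15.724 / -37.3 = 0.4216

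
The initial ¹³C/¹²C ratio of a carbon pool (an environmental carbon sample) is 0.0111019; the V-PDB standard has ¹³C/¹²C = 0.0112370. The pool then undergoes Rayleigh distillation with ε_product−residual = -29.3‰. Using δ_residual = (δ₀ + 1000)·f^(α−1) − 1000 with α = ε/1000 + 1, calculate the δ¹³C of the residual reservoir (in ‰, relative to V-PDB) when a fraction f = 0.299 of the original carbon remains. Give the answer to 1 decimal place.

δ₀ = (0.0111019/0.0112370 − 1)×1000 = (0.987977 − 1)×1000 = -12.023‰
α − 1 = ε/1000 = -0.0293
f^(α−1) = 0.299^(-0.0293) = 1.036007
δ_res = (-12.023 + 1000) × 1.036007 − 1000 = 1023.552 − 1000 = 23.55‰

23.6‰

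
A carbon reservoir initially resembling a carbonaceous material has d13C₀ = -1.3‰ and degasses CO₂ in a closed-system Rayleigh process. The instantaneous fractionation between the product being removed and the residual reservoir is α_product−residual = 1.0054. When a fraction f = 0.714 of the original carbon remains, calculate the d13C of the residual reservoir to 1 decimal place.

Rayleigh residual: δ_res = (δ₀ + 1000)·f^(α−1) − 1000
α − 1 = 0.00540
f^(α−1) = 0.714^(0.00540) = 0.998183
δ_res = (-1.3 + 1000) × 0.998183 − 1000 = 996.885 − 1000 = -3.12‰

-3.1‰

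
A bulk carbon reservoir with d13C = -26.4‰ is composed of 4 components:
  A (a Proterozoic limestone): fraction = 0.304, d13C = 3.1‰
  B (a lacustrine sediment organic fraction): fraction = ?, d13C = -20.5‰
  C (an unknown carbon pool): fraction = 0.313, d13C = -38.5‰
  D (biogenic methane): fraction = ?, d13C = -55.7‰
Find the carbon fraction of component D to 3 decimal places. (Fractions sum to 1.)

Let f_D and f_B be the unknown fractions; fractions sum to 1 so f_D + f_B = 0.383.
Mass balance: Σ fᵢ·δᵢ = δ_bulk ⇒ f_D·(-55.7) + f_B·(-20.5) = -26.4 − (-11.108) = -15.292
Substitute f_B = 0.383 − f_D:
f_D·(-55.7 − -20.5) = -15.292 − 0.383×(-20.5) = -7.440
f_D = -7.440 / -35.2 = 0.2114

0.211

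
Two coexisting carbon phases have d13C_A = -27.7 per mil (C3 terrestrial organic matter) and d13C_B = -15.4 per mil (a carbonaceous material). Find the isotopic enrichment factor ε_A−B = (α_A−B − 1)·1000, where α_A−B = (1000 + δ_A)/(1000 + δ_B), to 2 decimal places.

-12.49 per mil

α_A−B = (1000 + -27.7) / (1000 + -15.4) = 972.3 / 984.6 = 0.987508
ε_A−B = (0.987508 − 1) × 1000 = -12.492 per mil
(The approximation ε ≈ δ_A − δ_B would give -12.3 per mil.)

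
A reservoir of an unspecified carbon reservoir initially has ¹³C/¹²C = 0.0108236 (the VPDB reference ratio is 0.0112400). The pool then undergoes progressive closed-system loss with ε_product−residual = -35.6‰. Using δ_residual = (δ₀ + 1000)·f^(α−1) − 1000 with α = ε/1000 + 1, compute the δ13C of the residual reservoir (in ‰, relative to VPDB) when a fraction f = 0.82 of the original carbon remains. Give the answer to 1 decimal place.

δ₀ = (0.0108236/0.0112400 − 1)×1000 = (0.962954 − 1)×1000 = -37.046‰
α − 1 = ε/1000 = -0.0356
f^(α−1) = 0.82^(-0.0356) = 1.007090
δ_res = (-37.046 + 1000) × 1.007090 − 1000 = 969.781 − 1000 = -30.22‰

-30.2‰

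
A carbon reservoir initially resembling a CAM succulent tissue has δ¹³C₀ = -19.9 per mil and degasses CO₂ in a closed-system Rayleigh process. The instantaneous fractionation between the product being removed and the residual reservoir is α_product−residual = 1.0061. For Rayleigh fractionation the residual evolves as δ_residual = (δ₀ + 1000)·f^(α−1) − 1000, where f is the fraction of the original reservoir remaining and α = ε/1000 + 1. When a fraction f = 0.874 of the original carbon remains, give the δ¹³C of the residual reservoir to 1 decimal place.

-20.7 per mil

Rayleigh residual: δ_res = (δ₀ + 1000)·f^(α−1) − 1000
α − 1 = 0.00610
f^(α−1) = 0.874^(0.00610) = 0.999179
δ_res = (-19.9 + 1000) × 0.999179 − 1000 = 979.295 − 1000 = -20.70 per mil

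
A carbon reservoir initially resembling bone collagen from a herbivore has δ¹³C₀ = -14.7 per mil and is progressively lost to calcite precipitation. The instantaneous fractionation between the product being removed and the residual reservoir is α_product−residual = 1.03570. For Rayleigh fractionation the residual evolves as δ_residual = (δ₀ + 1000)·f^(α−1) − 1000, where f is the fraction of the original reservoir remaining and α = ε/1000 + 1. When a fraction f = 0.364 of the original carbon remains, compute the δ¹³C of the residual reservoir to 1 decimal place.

Rayleigh residual: δ_res = (δ₀ + 1000)·f^(α−1) − 1000
α − 1 = 0.03570
f^(α−1) = 0.364^(0.03570) = 0.964565
δ_res = (-14.7 + 1000) × 0.964565 − 1000 = 950.386 − 1000 = -49.61 per mil

-49.6 per mil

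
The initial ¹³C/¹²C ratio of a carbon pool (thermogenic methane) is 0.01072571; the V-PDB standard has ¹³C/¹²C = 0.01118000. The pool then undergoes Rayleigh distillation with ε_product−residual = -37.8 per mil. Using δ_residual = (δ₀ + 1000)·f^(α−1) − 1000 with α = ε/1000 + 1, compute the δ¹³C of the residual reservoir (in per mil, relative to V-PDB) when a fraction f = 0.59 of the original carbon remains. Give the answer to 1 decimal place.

-21.3 per mil

δ₀ = (0.01072571/0.01118000 − 1)×1000 = (0.959366 − 1)×1000 = -40.634 per mil
α − 1 = ε/1000 = -0.0378
f^(α−1) = 0.59^(-0.0378) = 1.020145
δ_res = (-40.634 + 1000) × 1.020145 − 1000 = 978.692 − 1000 = -21.31 per mil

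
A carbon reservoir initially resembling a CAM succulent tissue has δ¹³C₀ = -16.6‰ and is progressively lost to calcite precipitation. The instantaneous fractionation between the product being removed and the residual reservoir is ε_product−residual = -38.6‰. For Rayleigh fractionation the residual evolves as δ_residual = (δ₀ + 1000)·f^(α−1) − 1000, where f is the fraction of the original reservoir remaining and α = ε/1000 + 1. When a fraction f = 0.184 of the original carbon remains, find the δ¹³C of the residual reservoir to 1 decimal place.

49.8‰

Rayleigh residual: δ_res = (δ₀ + 1000)·f^(α−1) − 1000
α = ε/1000 + 1 = 0.96140, so α − 1 = -0.03860
f^(α−1) = 0.184^(-0.03860) = 1.067525
δ_res = (-16.6 + 1000) × 1.067525 − 1000 = 1049.804 − 1000 = 49.80‰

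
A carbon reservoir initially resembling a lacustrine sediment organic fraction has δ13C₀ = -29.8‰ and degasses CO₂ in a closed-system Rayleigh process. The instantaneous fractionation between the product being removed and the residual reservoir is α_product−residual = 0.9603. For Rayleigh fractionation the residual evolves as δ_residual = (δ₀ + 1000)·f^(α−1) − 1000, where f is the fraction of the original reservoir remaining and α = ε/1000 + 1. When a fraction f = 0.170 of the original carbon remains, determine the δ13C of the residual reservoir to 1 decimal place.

40.9‰

Rayleigh residual: δ_res = (δ₀ + 1000)·f^(α−1) − 1000
α − 1 = -0.03970
f^(α−1) = 0.170^(-0.03970) = 1.072880
δ_res = (-29.8 + 1000) × 1.072880 − 1000 = 1040.908 − 1000 = 40.91‰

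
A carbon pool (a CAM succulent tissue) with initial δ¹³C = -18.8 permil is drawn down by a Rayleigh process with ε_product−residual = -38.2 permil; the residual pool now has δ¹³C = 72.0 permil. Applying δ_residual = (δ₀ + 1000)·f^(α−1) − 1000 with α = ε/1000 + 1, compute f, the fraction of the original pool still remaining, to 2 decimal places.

0.10

α − 1 = ε/1000 = -0.0382
(δ_res + 1000)/(δ₀ + 1000) = (72.0 + 1000)/(-18.8 + 1000) = 1072.0/981.2 = 1.092540
f = 1.092540^(1/-0.0382) = exp(ln(1.092540)/-0.0382) = exp(0.08851/-0.0382)
f = exp(-2.3169) = 0.0986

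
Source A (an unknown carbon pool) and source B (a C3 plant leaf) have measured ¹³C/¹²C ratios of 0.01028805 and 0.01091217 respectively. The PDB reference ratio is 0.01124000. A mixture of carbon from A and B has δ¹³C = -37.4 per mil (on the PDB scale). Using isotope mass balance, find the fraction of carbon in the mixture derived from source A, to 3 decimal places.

δ_A = (0.01028805/0.01124000 − 1)×1000 = (0.915307 − 1)×1000 = -84.693 per mil
δ_B = (0.01091217/0.01124000 − 1)×1000 = (0.970834 − 1)×1000 = -29.166 per mil
f_A = (δ_mix − δ_B)/(δ_A − δ_B) = (-37.4 − (-29.166))/(-84.693 − (-29.166))
f_A = -8.234 / -55.527 = 0.1483

0.148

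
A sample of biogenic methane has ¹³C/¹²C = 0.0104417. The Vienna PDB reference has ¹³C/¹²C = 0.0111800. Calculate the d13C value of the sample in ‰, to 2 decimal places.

d13C = (R_sample / R_standard − 1) × 1000
R_sample / R_standard = 0.0104417 / 0.0111800 = 0.933962
d13C = (0.933962 − 1) × 1000 = -66.038‰

-66.04‰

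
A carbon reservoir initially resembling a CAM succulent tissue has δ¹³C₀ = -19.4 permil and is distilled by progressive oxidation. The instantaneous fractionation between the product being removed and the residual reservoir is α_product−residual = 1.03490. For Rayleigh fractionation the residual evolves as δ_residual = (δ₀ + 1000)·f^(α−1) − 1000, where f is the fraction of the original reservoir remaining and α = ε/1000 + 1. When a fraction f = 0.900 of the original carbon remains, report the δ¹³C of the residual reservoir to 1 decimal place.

Rayleigh residual: δ_res = (δ₀ + 1000)·f^(α−1) − 1000
α − 1 = 0.03490
f^(α−1) = 0.900^(0.03490) = 0.996330
δ_res = (-19.4 + 1000) × 0.996330 − 1000 = 977.001 − 1000 = -23.00 permil

-23.0 permil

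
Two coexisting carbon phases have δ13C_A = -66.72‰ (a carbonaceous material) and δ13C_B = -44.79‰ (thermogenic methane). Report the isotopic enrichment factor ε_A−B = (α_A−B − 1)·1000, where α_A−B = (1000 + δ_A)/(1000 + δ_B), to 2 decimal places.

α_A−B = (1000 + -66.72) / (1000 + -44.79) = 933.28 / 955.21 = 0.977042
ε_A−B = (0.977042 − 1) × 1000 = -22.958‰
(The approximation ε ≈ δ_A − δ_B would give -21.93‰.)

-22.96‰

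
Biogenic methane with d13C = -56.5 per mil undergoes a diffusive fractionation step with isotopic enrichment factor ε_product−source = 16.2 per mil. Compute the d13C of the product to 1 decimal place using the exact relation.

To first order, δ_product ≈ δ_source + ε = -40.3 per mil.
Exactly, δ_product = (δ_source + 1000)·(ε/1000 + 1) − 1000.
δ_product = (-56.5 + 1000) × (16.2/1000 + 1) − 1000
δ_product = -41.22 per mil

-41.2 per mil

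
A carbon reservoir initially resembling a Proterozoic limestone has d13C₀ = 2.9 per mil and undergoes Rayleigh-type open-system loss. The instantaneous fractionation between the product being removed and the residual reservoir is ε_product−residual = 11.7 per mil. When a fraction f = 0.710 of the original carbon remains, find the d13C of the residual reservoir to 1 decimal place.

-1.1 per mil

Rayleigh residual: δ_res = (δ₀ + 1000)·f^(α−1) − 1000
α = ε/1000 + 1 = 1.01170, so α − 1 = 0.01170
f^(α−1) = 0.710^(0.01170) = 0.996001
δ_res = (2.9 + 1000) × 0.996001 − 1000 = 998.889 − 1000 = -1.11 per mil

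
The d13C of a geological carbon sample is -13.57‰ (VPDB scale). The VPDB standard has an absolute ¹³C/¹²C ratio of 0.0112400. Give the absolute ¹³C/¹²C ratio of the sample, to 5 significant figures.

R_sample = R_standard × (d13C/1000 + 1)
R_sample = 0.0112400 × (-13.57/1000 + 1) = 0.0112400 × 0.986430
R_sample = 0.0110875

0.011087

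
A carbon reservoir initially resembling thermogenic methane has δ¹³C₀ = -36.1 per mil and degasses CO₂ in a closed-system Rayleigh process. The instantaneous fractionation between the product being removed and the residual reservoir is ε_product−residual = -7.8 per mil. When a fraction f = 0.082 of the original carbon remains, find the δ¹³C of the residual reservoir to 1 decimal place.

-17.1 per mil

Rayleigh residual: δ_res = (δ₀ + 1000)·f^(α−1) − 1000
α = ε/1000 + 1 = 0.99220, so α − 1 = -0.00780
f^(α−1) = 0.082^(-0.00780) = 1.019700
δ_res = (-36.1 + 1000) × 1.019700 − 1000 = 982.888 − 1000 = -17.11 per mil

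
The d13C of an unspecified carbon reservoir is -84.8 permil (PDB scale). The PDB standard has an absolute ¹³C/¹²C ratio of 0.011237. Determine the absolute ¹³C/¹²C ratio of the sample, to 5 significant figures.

0.010284

R_sample = R_standard × (d13C/1000 + 1)
R_sample = 0.011237 × (-84.8/1000 + 1) = 0.011237 × 0.915200
R_sample = 0.0102841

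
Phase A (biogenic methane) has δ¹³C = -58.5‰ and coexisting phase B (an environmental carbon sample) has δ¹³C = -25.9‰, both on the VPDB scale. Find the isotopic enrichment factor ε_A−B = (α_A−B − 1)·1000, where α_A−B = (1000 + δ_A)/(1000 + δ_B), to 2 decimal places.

-33.47‰

α_A−B = (1000 + -58.5) / (1000 + -25.9) = 941.5 / 974.1 = 0.966533
ε_A−B = (0.966533 − 1) × 1000 = -33.467‰
(The approximation ε ≈ δ_A − δ_B would give -32.6‰.)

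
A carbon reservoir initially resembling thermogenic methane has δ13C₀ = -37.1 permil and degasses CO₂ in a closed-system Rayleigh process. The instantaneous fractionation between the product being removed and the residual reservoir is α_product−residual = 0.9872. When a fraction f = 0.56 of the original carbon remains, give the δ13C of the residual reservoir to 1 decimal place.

-29.9 permil

Rayleigh residual: δ_res = (δ₀ + 1000)·f^(α−1) − 1000
α − 1 = -0.01280
f^(α−1) = 0.56^(-0.01280) = 1.007449
δ_res = (-37.1 + 1000) × 1.007449 − 1000 = 970.073 − 1000 = -29.93 permil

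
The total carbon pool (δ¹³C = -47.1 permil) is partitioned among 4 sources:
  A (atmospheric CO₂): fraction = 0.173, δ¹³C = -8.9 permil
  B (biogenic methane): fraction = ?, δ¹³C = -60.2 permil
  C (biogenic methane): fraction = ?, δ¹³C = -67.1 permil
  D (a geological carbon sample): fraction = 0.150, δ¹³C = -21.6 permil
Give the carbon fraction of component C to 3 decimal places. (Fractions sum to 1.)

Let f_C and f_B be the unknown fractions; fractions sum to 1 so f_C + f_B = 0.677.
Mass balance: Σ fᵢ·δᵢ = δ_bulk ⇒ f_C·(-67.1) + f_B·(-60.2) = -47.1 − (-4.780) = -42.320
Substitute f_B = 0.677 − f_C:
f_C·(-67.1 − -60.2) = -42.320 − 0.677×(-60.2) = -1.565
f_C = -1.565 / -6.9 = 0.2268

0.227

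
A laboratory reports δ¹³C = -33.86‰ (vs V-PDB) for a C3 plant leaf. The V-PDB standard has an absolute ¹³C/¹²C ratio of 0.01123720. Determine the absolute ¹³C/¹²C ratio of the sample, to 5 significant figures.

0.010857

R_sample = R_standard × (δ¹³C/1000 + 1)
R_sample = 0.01123720 × (-33.86/1000 + 1) = 0.01123720 × 0.966140
R_sample = 0.0108567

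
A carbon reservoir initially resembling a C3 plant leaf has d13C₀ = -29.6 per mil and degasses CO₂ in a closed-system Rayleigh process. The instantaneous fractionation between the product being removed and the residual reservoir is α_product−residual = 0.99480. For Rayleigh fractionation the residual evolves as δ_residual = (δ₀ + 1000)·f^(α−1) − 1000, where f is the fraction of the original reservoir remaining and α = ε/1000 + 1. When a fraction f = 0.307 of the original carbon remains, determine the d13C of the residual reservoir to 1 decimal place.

Rayleigh residual: δ_res = (δ₀ + 1000)·f^(α−1) − 1000
α − 1 = -0.00520
f^(α−1) = 0.307^(-0.00520) = 1.006160
δ_res = (-29.6 + 1000) × 1.006160 − 1000 = 976.377 − 1000 = -23.62 per mil

-23.6 per mil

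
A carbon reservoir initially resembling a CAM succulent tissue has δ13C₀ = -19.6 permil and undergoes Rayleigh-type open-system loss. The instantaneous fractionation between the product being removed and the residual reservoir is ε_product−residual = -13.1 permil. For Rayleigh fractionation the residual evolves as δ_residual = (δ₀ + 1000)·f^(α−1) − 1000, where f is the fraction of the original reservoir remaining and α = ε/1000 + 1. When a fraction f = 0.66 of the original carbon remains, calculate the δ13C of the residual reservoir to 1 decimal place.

Rayleigh residual: δ_res = (δ₀ + 1000)·f^(α−1) − 1000
α = ε/1000 + 1 = 0.98690, so α − 1 = -0.01310
f^(α−1) = 0.66^(-0.01310) = 1.005458
δ_res = (-19.6 + 1000) × 1.005458 − 1000 = 985.751 − 1000 = -14.25 permil

-14.2 permil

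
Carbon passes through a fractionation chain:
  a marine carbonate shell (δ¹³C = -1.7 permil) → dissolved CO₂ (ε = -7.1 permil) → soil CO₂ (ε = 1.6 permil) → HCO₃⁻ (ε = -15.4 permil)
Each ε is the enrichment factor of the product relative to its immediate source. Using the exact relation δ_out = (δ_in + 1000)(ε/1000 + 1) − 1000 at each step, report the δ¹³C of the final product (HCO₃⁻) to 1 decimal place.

step 1: δ = (-1.70 + 1000)·(-7.1/1000 + 1) − 1000 = -8.79 permil
step 2: δ = (-8.79 + 1000)·(1.6/1000 + 1) − 1000 = -7.20 permil
step 3: δ = (-7.20 + 1000)·(-15.4/1000 + 1) − 1000 = -22.49 permil

-22.5 permil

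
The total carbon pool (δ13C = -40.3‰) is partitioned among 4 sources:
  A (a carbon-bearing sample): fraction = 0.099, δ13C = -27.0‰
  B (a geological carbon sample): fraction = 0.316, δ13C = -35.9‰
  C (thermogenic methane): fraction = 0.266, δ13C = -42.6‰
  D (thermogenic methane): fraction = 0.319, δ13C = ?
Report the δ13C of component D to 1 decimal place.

Isotope mass balance: δ_bulk = Σ fᵢ·δᵢ.
-40.3 = 0.099×(-27.0) + 0.316×(-35.9) + 0.266×(-42.6) + 0.319×δ_D
0.319·δ_D = -40.3 − (-25.349) = -14.951
δ_D = -14.951 / 0.319 = -46.87‰

-46.9‰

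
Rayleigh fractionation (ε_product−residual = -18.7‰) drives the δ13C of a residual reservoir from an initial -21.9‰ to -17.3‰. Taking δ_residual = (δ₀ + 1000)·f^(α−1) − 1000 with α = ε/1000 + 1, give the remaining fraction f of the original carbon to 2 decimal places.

α − 1 = ε/1000 = -0.0187
(δ_res + 1000)/(δ₀ + 1000) = (-17.3 + 1000)/(-21.9 + 1000) = 982.7/978.1 = 1.004703
f = 1.004703^(1/-0.0187) = exp(ln(1.004703)/-0.0187) = exp(0.00469/-0.0187)
f = exp(-0.2509) = 0.7781

0.78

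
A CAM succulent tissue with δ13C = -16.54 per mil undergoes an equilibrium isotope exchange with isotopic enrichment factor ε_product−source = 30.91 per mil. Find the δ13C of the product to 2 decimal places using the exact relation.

Exactly, δ_product = (δ_source + 1000)·(ε/1000 + 1) − 1000.
δ_product = (-16.54 + 1000) × (30.91/1000 + 1) − 1000
δ_product = 13.859 per mil

13.86 per mil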